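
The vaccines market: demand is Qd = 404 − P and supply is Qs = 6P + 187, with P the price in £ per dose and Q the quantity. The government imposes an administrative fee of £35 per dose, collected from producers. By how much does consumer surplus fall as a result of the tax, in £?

Without the tax, 404 − P = 6P + 187 gives 7P = 217, so P* = £31 and Q* = 373.
With the tax collected from producers, supply shifts: Qs = 6(P − 35) + 187.
New equilibrium: buyers pay £61, producers receive £26, Q = 343. (Wedge: Pb − Ps = 35.)
ΔCS is the trapezoid between Q = 343 and Q = 373 of height £30: ½ · (373 + 343) · 30 = £10740.

Consumer surplus falls by £10740.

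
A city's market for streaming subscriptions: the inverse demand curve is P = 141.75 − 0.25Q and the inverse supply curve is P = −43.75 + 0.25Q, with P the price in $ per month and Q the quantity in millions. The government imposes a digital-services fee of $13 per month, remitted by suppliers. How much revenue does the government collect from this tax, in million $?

Tax revenue = $4485 million.

Rewrite in direct form: Qd = 567 − 4P and Qs = 4P + 175.
Before the tax: set 567 − 4P = 4P + 175 → P* = $49, Q* = 371.
With the tax collected from suppliers, supply shifts: Qs = 4(P − 13) + 175.
Solving gives Q = 345 with buyers paying $55.5 and suppliers receiving $42.5 (the $13 wedge).
Revenue = t · Q = 13 · 345 = $4485.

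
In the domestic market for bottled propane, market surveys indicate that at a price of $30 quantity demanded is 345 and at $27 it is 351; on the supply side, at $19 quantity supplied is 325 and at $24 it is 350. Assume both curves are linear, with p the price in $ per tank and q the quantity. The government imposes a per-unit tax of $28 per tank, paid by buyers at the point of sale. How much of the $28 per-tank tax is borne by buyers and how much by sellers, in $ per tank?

Demand slope: (351 − 345)/(27 − 30) = -2, so qd = 405 − 2p.
Supply slope: (350 − 325)/(24 − 19) = 5, so qs = 5p + 230.
Before the tax: set 405 − 2p = 5p + 230 → p* = $25, q* = 355.
With the tax collected from buyers, demand (in seller-price terms) shifts: qd = 405 − 2(p + 28).
New equilibrium: buyers pay $45, sellers receive $17, q = 315. (Wedge: pb − ps = 28.)
Burden on buyers: $20; on sellers: $8. (They sum to $28.)

Buyers bear $20 per tank; sellers bear $8 per tank.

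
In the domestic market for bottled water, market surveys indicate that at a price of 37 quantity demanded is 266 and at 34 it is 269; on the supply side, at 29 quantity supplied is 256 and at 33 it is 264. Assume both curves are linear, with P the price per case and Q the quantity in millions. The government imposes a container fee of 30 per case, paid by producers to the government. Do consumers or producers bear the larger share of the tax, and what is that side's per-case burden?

Consumers bear the larger share: 20 per case.

Demand slope: (269 − 266)/(34 − 37) = -1, so Qd = 303 − P.
Supply slope: (264 − 256)/(33 − 29) = 2, so Qs = 2P + 198.
Without the tax, 303 − P = 2P + 198 gives 3P = 105, so P* = 35 and Q* = 268.
With the tax collected from producers, supply shifts: Qs = 2(P − 30) + 198.
New equilibrium: consumers pay 55, producers receive 25, Q = 248. (Wedge: Pb − Ps = 30.)
Per-case burden: consumers 20, producers 10.
Consumers take the larger share because demand is less price-elastic here (demand slope 1 vs supply slope 2).
The less price-elastic side of the market bears the larger share of a per-unit tax.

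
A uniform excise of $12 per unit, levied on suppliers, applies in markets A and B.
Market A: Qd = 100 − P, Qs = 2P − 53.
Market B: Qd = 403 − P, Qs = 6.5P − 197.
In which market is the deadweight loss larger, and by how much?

Market B, by $14.4.

Market A: pre-tax P* = $51, Q* = 49; post-tax Q = 41; deadweight loss = $48.
Market B: pre-tax P* = $80, Q* = 323; post-tax Q = 312.6; deadweight loss = $62.4.
Difference: $48 vs $62.4 → market B is larger by $14.4.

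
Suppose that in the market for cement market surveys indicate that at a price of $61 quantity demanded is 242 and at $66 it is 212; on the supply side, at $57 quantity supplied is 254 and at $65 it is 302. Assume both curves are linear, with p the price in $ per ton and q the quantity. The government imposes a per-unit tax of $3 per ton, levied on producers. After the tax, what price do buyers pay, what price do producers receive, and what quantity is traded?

Buyers pay $59.5; producers receive $56.5; quantity = 251.

Demand slope: (212 − 242)/(66 − 61) = -6, so qd = 608 − 6p.
Supply slope: (302 − 254)/(65 − 57) = 6, so qs = 6p − 88.
Before the tax: set 608 − 6p = 6p − 88 → p* = $58, q* = 260.
With the tax collected from producers, supply shifts: qs = 6(p − 3) − 88.
Solving gives q = 251 with buyers paying $59.5 and producers receiving $56.5 (the $3 wedge).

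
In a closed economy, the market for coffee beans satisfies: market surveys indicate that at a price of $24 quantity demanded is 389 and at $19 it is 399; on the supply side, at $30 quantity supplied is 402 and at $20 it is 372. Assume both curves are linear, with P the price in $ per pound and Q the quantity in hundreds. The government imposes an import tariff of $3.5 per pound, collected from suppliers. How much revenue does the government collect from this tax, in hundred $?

Demand slope: (399 − 389)/(19 − 24) = -2, so Qd = 437 − 2P.
Supply slope: (372 − 402)/(20 − 30) = 3, so Qs = 3P + 312.
Without the tax, 437 − 2P = 3P + 312 gives 5P = 125, so P* = $25 and Q* = 387.
With the tax collected from suppliers, supply shifts: Qs = 3(P − 3.5) + 312.
New equilibrium: buyers pay $27.1, suppliers receive $23.6, Q = 382.8. (Wedge: Pb − Ps = 3.5.)
Revenue = t · Q = 3.5 · 382.8 = $1339.8.

Tax revenue = $1339.8 hundred.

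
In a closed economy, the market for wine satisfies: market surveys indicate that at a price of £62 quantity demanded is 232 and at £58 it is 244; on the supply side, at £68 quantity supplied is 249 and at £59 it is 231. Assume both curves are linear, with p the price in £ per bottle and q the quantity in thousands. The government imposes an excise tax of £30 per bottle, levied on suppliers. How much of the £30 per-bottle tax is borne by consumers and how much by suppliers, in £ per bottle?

Consumers bear £12 per bottle; suppliers bear £18 per bottle.

Demand slope: (244 − 232)/(58 − 62) = -3, so qd = 418 − 3p.
Supply slope: (231 − 249)/(59 − 68) = 2, so qs = 2p + 113.
Without the tax, 418 − 3p = 2p + 113 gives 5p = 305, so p* = £61 and q* = 235.
With the tax collected from suppliers, supply shifts: qs = 2(p − 30) + 113.
New equilibrium: consumers pay £73, suppliers receive £43, q = 199. (Wedge: pb − ps = 30.)
Burden on consumers: £12; on suppliers: £18. (They sum to £30.)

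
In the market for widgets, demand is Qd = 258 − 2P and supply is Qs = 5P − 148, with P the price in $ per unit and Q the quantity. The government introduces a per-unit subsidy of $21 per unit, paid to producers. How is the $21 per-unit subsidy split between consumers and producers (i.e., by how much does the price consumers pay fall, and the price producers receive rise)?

Consumers gain $15 per unit; producers gain $6 per unit.

Before the subsidy: set 258 − 2P = 5P − 148 → P* = $58, Q* = 142.
With a per-unit subsidy paid to producers, each receives P + 21 per unit sold, so supply becomes Qs = 5(P + 21) − 148.
New equilibrium: consumers pay $43, producers receive $64, Q = 172. (Wedge: Pb − Ps = −21.)
Gain to consumers: $15; to producers: $6. (They sum to $21.)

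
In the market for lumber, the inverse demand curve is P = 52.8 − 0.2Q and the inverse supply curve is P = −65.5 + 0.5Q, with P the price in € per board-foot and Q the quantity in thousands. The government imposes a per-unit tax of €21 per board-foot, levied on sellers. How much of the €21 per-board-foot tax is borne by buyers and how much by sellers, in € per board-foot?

Buyers bear €6 per board-foot; sellers bear €15 per board-foot.

Inverting to Q(P) form: Qd = 264 − 5P; Qs = 2P + 131.
Without the tax, 264 − 5P = 2P + 131 gives 7P = 133, so P* = €19 and Q* = 169.
With the tax collected from sellers, supply shifts: Qs = 2(P − 21) + 131.
New equilibrium: buyers pay €25, sellers receive €4, Q = 139. (Wedge: Pb − Ps = 21.)
Burden on buyers: €6; on sellers: €15. (They sum to €21.)
The less price-elastic side of the market bears the larger share of a per-unit tax.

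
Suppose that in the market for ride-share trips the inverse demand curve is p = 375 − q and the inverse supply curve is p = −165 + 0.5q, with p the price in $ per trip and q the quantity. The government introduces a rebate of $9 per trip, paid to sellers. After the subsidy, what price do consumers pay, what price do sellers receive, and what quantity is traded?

Rewrite in direct form: qd = 375 − p and qs = 2p + 330.
Without the subsidy, 375 − p = 2p + 330 gives 3p = 45, so p* = $15 and q* = 360.
With a per-unit subsidy paid to sellers, each receives p + 9 per unit sold, so supply becomes qs = 2(p + 9) + 330.
Solving gives q = 366 with consumers paying $9 and sellers receiving $18 (the $9 wedge).

Consumers pay $9; sellers receive $18; quantity = 366.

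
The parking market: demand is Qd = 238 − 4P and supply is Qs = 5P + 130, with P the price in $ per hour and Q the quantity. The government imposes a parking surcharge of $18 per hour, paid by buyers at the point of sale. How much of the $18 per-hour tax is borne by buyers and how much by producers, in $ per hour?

Buyers bear $10 per hour; producers bear $8 per hour.

Before the tax: set 238 − 4P = 5P + 130 → P* = $12, Q* = 190.
With the tax collected from buyers, demand (in seller-price terms) shifts: Qd = 238 − 4(P + 18).
New equilibrium: buyers pay $22, producers receive $4, Q = 150. (Wedge: Pb − Ps = 18.)
Burden on buyers: $10; on producers: $8. (They sum to $18.)
The less price-elastic side of the market bears the larger share of a per-unit tax.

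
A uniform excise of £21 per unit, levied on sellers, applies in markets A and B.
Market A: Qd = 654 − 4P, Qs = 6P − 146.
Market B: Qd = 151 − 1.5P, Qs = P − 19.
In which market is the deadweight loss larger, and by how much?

Market A: pre-tax P* = £80, Q* = 334; post-tax Q = 283.6; deadweight loss = £529.2.
Market B: pre-tax P* = £68, Q* = 49; post-tax Q = 36.4; deadweight loss = £132.3.
Difference: £529.2 vs £132.3 → market A is larger by £396.9.

Market A, by £396.9.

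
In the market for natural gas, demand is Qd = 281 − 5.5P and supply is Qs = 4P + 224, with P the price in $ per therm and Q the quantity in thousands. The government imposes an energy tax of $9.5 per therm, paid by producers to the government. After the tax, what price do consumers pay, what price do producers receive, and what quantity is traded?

Before the tax: set 281 − 5.5P = 4P + 224 → P* = $6, Q* = 248.
With the tax collected from producers, supply shifts: Qs = 4(P − 9.5) + 224.
Solving gives Q = 226 with consumers paying $10 and producers receiving $0.5 (the $9.5 wedge).
The less price-elastic side of the market bears the larger share of a per-unit tax.

Consumers pay $10; producers receive $0.5; quantity = 226.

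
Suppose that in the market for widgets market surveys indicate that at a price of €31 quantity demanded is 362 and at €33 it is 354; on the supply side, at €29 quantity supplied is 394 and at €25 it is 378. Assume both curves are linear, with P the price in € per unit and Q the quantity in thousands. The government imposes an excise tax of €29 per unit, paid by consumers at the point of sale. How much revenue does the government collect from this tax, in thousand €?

Tax revenue = €9396 thousand.

Demand slope: (354 − 362)/(33 − 31) = -4, so Qd = 486 − 4P.
Supply slope: (378 − 394)/(25 − 29) = 4, so Qs = 4P + 278.
Without the tax, 486 − 4P = 4P + 278 gives 8P = 208, so P* = €26 and Q* = 382.
With the tax collected from consumers, demand (in seller-price terms) shifts: Qd = 486 − 4(P + 29).
New equilibrium: consumers pay €40.5, suppliers receive €11.5, Q = 324. (Wedge: Pb − Ps = 29.)
Revenue = t · Q = 29 · 324 = €9396.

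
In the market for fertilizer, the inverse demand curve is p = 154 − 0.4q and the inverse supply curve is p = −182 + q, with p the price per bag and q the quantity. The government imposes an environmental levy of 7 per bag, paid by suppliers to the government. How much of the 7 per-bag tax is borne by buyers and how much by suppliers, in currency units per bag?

Buyers bear 2 per bag; suppliers bear 5 per bag.

Inverting to q(p) form: qd = 385 − 2.5p; qs = p + 182.
Without the tax, 385 − 2.5p = p + 182 gives 3.5p = 203, so p* = 58 and q* = 240.
With the tax collected from suppliers, supply shifts: qs = (p − 7) + 182.
New equilibrium: buyers pay 60, suppliers receive 53, q = 235. (Wedge: pb − ps = 7.)
Burden on buyers: 2; on suppliers: 5. (They sum to 7.)
The less price-elastic side of the market bears the larger share of a per-unit tax.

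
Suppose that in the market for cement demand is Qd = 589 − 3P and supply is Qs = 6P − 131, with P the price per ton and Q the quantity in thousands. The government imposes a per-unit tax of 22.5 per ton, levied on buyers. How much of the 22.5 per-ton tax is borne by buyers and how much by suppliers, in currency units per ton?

Without the tax, 589 − 3P = 6P − 131 gives 9P = 720, so P* = 80 and Q* = 349.
With the tax collected from buyers, demand (in seller-price terms) shifts: Qd = 589 − 3(P + 22.5).
Solving gives Q = 304 with buyers paying 95 and suppliers receiving 72.5 (the 22.5 wedge).
Burden on buyers: 15; on suppliers: 7.5. (They sum to 22.5.)
The less price-elastic side of the market bears the larger share of a per-unit tax.

Buyers bear 15 per ton; suppliers bear 7.5 per ton.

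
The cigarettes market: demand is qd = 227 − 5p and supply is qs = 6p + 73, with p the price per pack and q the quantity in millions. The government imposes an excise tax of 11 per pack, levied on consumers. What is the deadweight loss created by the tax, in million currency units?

Deadweight loss = 165 million.

Without the tax, 227 − 5p = 6p + 73 gives 11p = 154, so p* = 14 and q* = 157.
With the tax collected from consumers, demand (in seller-price terms) shifts: qd = 227 − 5(p + 11).
New equilibrium: consumers pay 20, suppliers receive 9, q = 127. (Wedge: pb − ps = 11.)
Quantity falls by |ΔQ| = |157 − 127| = 30.
DWL = ½ · t · |ΔQ| = ½ · 11 · 30 = 165.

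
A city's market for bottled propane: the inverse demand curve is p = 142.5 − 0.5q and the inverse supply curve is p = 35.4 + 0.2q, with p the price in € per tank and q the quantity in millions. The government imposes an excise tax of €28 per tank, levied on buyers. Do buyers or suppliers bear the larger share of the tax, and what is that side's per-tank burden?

Inverting to q(p) form: qd = 285 − 2p; qs = 5p − 177.
Without the tax, 285 − 2p = 5p − 177 gives 7p = 462, so p* = €66 and q* = 153.
With the tax collected from buyers, demand (in seller-price terms) shifts: qd = 285 − 2(p + 28).
Solving gives q = 113 with buyers paying €86 and suppliers receiving €58 (the €28 wedge).
Per-tank burden: buyers €20, suppliers €8.
Buyers take the larger share because demand is less price-elastic here (demand slope 2 vs supply slope 5).
The less price-elastic side of the market bears the larger share of a per-unit tax.

Buyers bear the larger share: €20 per tank.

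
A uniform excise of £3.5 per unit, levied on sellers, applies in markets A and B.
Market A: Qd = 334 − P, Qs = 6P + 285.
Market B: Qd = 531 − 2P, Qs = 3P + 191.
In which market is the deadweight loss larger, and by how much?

Market A: pre-tax P* = £7, Q* = 327; post-tax Q = 324; deadweight loss = £5.25.
Market B: pre-tax P* = £68, Q* = 395; post-tax Q = 390.8; deadweight loss = £7.35.
Difference: £5.25 vs £7.35 → market B is larger by £2.1.

Market B, by £2.1.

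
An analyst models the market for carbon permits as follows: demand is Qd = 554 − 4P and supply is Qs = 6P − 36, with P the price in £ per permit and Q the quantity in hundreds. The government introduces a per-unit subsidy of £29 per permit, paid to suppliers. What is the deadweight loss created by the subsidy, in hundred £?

Deadweight loss = £1009.2 hundred.

Without the subsidy, 554 − 4P = 6P − 36 gives 10P = 590, so P* = £59 and Q* = 318.
With a per-unit subsidy paid to suppliers, each receives P + 29 per unit sold, so supply becomes Qs = 6(P + 29) − 36.
Solving gives Q = 387.6 with consumers paying £41.6 and suppliers receiving £70.6 (the £29 wedge).
Quantity rises by |ΔQ| = |318 − 387.6| = 69.6.
DWL = ½ · t · |ΔQ| = ½ · 29 · 69.6 = £1009.2.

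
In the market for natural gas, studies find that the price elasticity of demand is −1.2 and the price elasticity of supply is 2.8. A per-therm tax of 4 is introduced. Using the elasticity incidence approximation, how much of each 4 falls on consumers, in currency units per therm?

Consumers bear ≈ 2.8 per therm.

Incidence ratio: consumers' share ≈ εs / (εs + |εd|) = 2.8 / (2.8 + 1.2) = 0.7.
So consumers bear ≈ 0.7 × 4 = 2.8; producers bear 1.2.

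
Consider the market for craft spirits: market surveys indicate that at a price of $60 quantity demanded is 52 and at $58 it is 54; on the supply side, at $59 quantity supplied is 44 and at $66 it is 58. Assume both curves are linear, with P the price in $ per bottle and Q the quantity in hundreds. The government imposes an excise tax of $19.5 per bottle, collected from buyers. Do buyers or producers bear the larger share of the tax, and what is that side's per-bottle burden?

Demand slope: (54 − 52)/(58 − 60) = -1, so Qd = 112 − P.
Supply slope: (58 − 44)/(66 − 59) = 2, so Qs = 2P − 74.
Without the tax, 112 − P = 2P − 74 gives 3P = 186, so P* = $62 and Q* = 50.
With the tax collected from buyers, demand (in seller-price terms) shifts: Qd = 112 − (P + 19.5).
New equilibrium: buyers pay $75, producers receive $55.5, Q = 37. (Wedge: Pb − Ps = 19.5.)
Per-bottle burden: buyers $13, producers $6.5.
Buyers take the larger share because demand is less price-elastic here (demand slope 1 vs supply slope 2).
The less price-elastic side of the market bears the larger share of a per-unit tax.

Buyers bear the larger share: $13 per bottle.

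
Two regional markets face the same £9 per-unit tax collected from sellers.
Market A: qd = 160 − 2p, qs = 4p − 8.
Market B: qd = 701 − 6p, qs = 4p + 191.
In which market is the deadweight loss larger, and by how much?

Market A: pre-tax p* = £28, q* = 104; post-tax q = 92; deadweight loss = £54.
Market B: pre-tax p* = £51, q* = 395; post-tax q = 373.4; deadweight loss = £97.2.
Difference: £54 vs £97.2 → market B is larger by £43.2.

Market B, by £43.2.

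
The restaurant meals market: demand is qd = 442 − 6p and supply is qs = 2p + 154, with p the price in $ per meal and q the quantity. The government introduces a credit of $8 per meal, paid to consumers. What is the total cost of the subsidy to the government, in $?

Without the subsidy, 442 − 6p = 2p + 154 gives 8p = 288, so p* = $36 and q* = 226.
With a per-unit subsidy paid to consumers, each effectively pays p − 8, so demand becomes qd = 442 − 6(p − 8).
New equilibrium: consumers pay $34, sellers receive $42, q = 238. (Wedge: pb − ps = −8.)
Outlay = t · Q = 8 · 238 = $1904.

Government outlay = $1904.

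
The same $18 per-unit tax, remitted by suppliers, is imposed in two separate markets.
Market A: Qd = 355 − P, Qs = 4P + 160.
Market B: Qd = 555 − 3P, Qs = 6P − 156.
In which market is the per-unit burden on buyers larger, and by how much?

Market A: pre-tax P* = $39, Q* = 316; post-tax Q = 301.6; per-unit burden on buyers = $14.4.
Market B: pre-tax P* = $79, Q* = 318; post-tax Q = 282; per-unit burden on buyers = $12.
Difference: $14.4 vs $12 → market A is larger by $2.4.

Market A, by $2.4.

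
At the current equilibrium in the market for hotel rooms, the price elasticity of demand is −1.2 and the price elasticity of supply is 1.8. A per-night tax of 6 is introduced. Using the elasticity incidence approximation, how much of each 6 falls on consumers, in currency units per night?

Consumers bear ≈ 3.6 per night.

Incidence ratio: consumers' share ≈ εs / (εs + |εd|) = 1.8 / (1.8 + 1.2) = 0.6.
So consumers bear ≈ 0.6 × 6 = 3.6; suppliers bear 2.4.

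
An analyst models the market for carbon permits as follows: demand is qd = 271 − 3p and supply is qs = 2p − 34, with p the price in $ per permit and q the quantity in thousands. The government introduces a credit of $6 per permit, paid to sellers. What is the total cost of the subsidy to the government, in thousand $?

Government outlay = $571.2 thousand.

Before the subsidy: set 271 − 3p = 2p − 34 → p* = $61, q* = 88.
With a per-unit subsidy paid to sellers, each receives p + 6 per unit sold, so supply becomes qs = 2(p + 6) − 34.
New equilibrium: consumers pay $58.6, sellers receive $64.6, q = 95.2. (Wedge: pb − ps = −6.)
Outlay = t · Q = 6 · 95.2 = $571.2.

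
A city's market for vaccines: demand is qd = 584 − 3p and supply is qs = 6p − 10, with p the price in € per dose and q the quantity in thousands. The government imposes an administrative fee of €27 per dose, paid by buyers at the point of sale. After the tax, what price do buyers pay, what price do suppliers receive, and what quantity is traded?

Before the tax: set 584 − 3p = 6p − 10 → p* = €66, q* = 386.
With the tax collected from buyers, demand (in seller-price terms) shifts: qd = 584 − 3(p + 27).
Solving gives q = 332 with buyers paying €84 and suppliers receiving €57 (the €27 wedge).

Buyers pay €84; suppliers receive €57; quantity = 332.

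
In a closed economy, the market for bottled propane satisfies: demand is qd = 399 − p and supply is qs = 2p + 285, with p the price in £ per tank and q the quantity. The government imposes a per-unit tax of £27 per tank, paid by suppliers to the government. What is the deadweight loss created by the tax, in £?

Without the tax, 399 − p = 2p + 285 gives 3p = 114, so p* = £38 and q* = 361.
With the tax collected from suppliers, supply shifts: qs = 2(p − 27) + 285.
Solving gives q = 343 with buyers paying £56 and suppliers receiving £29 (the £27 wedge).
Quantity falls by |ΔQ| = |361 − 343| = 18.
DWL = ½ · t · |ΔQ| = ½ · 27 · 18 = £243.

Deadweight loss = £243.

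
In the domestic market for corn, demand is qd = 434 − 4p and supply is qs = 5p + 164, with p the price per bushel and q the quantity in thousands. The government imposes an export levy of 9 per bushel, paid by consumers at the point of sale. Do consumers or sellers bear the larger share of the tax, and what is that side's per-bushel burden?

Without the tax, 434 − 4p = 5p + 164 gives 9p = 270, so p* = 30 and q* = 314.
With the tax collected from consumers, demand (in seller-price terms) shifts: qd = 434 − 4(p + 9).
Solving gives q = 294 with consumers paying 35 and sellers receiving 26 (the 9 wedge).
Per-bushel burden: consumers 5, sellers 4.
Consumers take the larger share because demand is less price-elastic here (demand slope 4 vs supply slope 5).

Consumers bear the larger share: 5 per bushel.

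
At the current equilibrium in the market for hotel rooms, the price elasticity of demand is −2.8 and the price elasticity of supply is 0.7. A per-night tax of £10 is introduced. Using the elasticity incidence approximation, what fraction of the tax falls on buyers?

Incidence ratio: buyers' share ≈ εs / (εs + |εd|) = 0.7 / (0.7 + 2.8) = 0.2.
Supply is the less elastic side, so buyers bear the smaller share.

Buyers' share ≈ 0.2.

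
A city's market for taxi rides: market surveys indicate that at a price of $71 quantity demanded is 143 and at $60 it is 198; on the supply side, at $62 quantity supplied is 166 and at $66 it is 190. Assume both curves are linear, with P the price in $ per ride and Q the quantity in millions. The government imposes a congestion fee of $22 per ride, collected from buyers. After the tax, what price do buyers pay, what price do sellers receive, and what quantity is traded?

Demand slope: (198 − 143)/(60 − 71) = -5, so Qd = 498 − 5P.
Supply slope: (190 − 166)/(66 − 62) = 6, so Qs = 6P − 206.
Without the tax, 498 − 5P = 6P − 206 gives 11P = 704, so P* = $64 and Q* = 178.
With the tax collected from buyers, demand (in seller-price terms) shifts: Qd = 498 − 5(P + 22).
New equilibrium: buyers pay $76, sellers receive $54, Q = 118. (Wedge: Pb − Ps = 22.)

Buyers pay $76; sellers receive $54; quantity = 118.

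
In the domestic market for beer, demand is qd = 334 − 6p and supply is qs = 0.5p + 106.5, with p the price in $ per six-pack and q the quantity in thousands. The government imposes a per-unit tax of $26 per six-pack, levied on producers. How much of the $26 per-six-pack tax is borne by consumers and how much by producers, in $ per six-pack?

Without the tax, 334 − 6p = 0.5p + 106.5 gives 6.5p = 227.5, so p* = $35 and q* = 124.
With the tax collected from producers, supply shifts: qs = 0.5(p − 26) + 106.5.
New equilibrium: consumers pay $37, producers receive $11, q = 112. (Wedge: pb − ps = 26.)
Burden on consumers: $2; on producers: $24. (They sum to $26.)

Consumers bear $2 per six-pack; producers bear $24 per six-pack.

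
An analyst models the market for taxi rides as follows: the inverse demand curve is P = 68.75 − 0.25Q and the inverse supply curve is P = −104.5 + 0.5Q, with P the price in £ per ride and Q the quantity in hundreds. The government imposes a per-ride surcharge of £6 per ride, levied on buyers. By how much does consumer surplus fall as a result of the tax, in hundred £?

Consumer surplus falls by £454 hundred.

Inverting to Q(P) form: Qd = 275 − 4P; Qs = 2P + 209.
Before the tax: set 275 − 4P = 2P + 209 → P* = £11, Q* = 231.
With the tax collected from buyers, demand (in seller-price terms) shifts: Qd = 275 − 4(P + 6).
Solving gives Q = 223 with buyers paying £13 and producers receiving £7 (the £6 wedge).
ΔCS is the trapezoid between Q = 223 and Q = 231 of height £2: ½ · (231 + 223) · 2 = £454.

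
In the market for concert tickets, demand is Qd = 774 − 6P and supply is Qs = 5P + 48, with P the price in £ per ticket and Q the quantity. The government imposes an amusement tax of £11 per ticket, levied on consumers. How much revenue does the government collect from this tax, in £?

Without the tax, 774 − 6P = 5P + 48 gives 11P = 726, so P* = £66 and Q* = 378.
With the tax collected from consumers, demand (in seller-price terms) shifts: Qd = 774 − 6(P + 11).
New equilibrium: consumers pay £71, suppliers receive £60, Q = 348. (Wedge: Pb − Ps = 11.)
Revenue = t · Q = 11 · 348 = £3828.

Tax revenue = £3828.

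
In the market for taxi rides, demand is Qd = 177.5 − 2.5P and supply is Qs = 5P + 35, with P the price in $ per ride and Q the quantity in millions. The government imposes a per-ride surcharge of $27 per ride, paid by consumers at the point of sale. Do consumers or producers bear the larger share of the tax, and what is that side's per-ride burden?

Before the tax: set 177.5 − 2.5P = 5P + 35 → P* = $19, Q* = 130.
With the tax collected from consumers, demand (in seller-price terms) shifts: Qd = 177.5 − 2.5(P + 27).
Solving gives Q = 85 with consumers paying $37 and producers receiving $10 (the $27 wedge).
Per-ride burden: consumers $18, producers $9.
Consumers take the larger share because demand is less price-elastic here (demand slope 2.5 vs supply slope 5).
The less price-elastic side of the market bears the larger share of a per-unit tax.

Consumers bear the larger share: $18 per ride.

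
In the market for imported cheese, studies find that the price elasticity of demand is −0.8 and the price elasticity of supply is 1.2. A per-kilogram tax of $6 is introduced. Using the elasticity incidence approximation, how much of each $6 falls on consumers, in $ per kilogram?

Incidence ratio: consumers' share ≈ εs / (εs + |εd|) = 1.2 / (1.2 + 0.8) = 0.6.
So consumers bear ≈ 0.6 × $6 = $3.6; sellers bear $2.4.

Consumers bear ≈ $3.6 per kilogram.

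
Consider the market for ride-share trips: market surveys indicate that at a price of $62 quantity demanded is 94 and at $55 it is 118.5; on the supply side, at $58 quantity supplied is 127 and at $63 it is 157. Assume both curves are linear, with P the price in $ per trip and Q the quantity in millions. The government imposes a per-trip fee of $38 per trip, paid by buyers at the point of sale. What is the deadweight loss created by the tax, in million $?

Demand slope: (118.5 − 94)/(55 − 62) = -3.5, so Qd = 311 − 3.5P.
Supply slope: (157 − 127)/(63 − 58) = 6, so Qs = 6P − 221.
Before the tax: set 311 − 3.5P = 6P − 221 → P* = $56, Q* = 115.
With the tax collected from buyers, demand (in seller-price terms) shifts: Qd = 311 − 3.5(P + 38).
Solving gives Q = 31 with buyers paying $80 and suppliers receiving $42 (the $38 wedge).
Quantity falls by |ΔQ| = |115 − 31| = 84.
DWL = ½ · t · |ΔQ| = ½ · 38 · 84 = $1596.

Deadweight loss = $1596 million.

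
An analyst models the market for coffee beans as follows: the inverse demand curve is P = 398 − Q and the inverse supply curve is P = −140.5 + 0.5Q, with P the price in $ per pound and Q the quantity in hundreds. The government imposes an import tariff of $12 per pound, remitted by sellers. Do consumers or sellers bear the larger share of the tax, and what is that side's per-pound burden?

Consumers bear the larger share: $8 per pound.

Inverting to Q(P) form: Qd = 398 − P; Qs = 2P + 281.
Before the tax: set 398 − P = 2P + 281 → P* = $39, Q* = 359.
With the tax collected from sellers, supply shifts: Qs = 2(P − 12) + 281.
Solving gives Q = 351 with consumers paying $47 and sellers receiving $35 (the $12 wedge).
Per-pound burden: consumers $8, sellers $4.
Consumers take the larger share because demand is less price-elastic here (demand slope 1 vs supply slope 2).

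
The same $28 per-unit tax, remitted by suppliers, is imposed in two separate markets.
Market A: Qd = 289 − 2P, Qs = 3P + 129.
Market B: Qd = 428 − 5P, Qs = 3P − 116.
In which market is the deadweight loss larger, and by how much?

Market B, by $264.6.

Market A: pre-tax P* = $32, Q* = 225; post-tax Q = 191.4; deadweight loss = $470.4.
Market B: pre-tax P* = $68, Q* = 88; post-tax Q = 35.5; deadweight loss = $735.
Difference: $470.4 vs $735 → market B is larger by $264.6.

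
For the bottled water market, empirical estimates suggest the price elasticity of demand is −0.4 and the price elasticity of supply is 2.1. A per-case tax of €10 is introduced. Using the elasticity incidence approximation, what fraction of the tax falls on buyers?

Incidence ratio: buyers' share ≈ εs / (εs + |εd|) = 2.1 / (2.1 + 0.4) = 0.84.
Supply is the more elastic side, so buyers bear the larger share.

Buyers' share ≈ 0.84.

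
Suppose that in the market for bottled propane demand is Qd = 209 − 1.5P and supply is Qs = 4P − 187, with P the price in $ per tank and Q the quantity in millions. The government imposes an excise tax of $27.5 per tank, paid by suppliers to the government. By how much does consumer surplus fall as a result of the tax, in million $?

Consumer surplus falls by $1720 million.

Before the tax: set 209 − 1.5P = 4P − 187 → P* = $72, Q* = 101.
With the tax collected from suppliers, supply shifts: Qs = 4(P − 27.5) − 187.
Solving gives Q = 71 with consumers paying $92 and suppliers receiving $64.5 (the $27.5 wedge).
ΔCS is the trapezoid between Q = 71 and Q = 101 of height $20: ½ · (101 + 71) · 20 = $1720.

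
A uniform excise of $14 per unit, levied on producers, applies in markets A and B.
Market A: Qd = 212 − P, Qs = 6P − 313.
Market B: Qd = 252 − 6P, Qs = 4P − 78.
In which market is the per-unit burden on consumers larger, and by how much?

Market A, by $6.4.

Market A: pre-tax P* = $75, Q* = 137; post-tax Q = 125; per-unit burden on consumers = $12.
Market B: pre-tax P* = $33, Q* = 54; post-tax Q = 20.4; per-unit burden on consumers = $5.6.
Difference: $12 vs $5.6 → market A is larger by $6.4.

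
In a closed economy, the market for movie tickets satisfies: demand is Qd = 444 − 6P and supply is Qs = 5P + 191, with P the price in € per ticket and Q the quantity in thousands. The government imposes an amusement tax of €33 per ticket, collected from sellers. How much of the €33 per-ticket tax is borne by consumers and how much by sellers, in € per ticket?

Consumers bear €15 per ticket; sellers bear €18 per ticket.

Without the tax, 444 − 6P = 5P + 191 gives 11P = 253, so P* = €23 and Q* = 306.
With the tax collected from sellers, supply shifts: Qs = 5(P − 33) + 191.
New equilibrium: consumers pay €38, sellers receive €5, Q = 216. (Wedge: Pb − Ps = 33.)
Burden on consumers: €15; on sellers: €18. (They sum to €33.)
The less price-elastic side of the market bears the larger share of a per-unit tax.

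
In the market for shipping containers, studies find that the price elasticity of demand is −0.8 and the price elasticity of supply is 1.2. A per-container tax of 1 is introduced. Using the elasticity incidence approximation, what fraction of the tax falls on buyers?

Incidence ratio: buyers' share ≈ εs / (εs + |εd|) = 1.2 / (1.2 + 0.8) = 0.6.
Supply is the more elastic side, so buyers bear the larger share.

Buyers' share ≈ 0.6.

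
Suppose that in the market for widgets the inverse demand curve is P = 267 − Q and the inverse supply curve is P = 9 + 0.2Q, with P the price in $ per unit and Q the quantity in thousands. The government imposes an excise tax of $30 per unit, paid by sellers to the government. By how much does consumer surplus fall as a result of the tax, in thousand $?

Inverting to Q(P) form: Qd = 267 − P; Qs = 5P − 45.
Without the tax, 267 − P = 5P − 45 gives 6P = 312, so P* = $52 and Q* = 215.
With the tax collected from sellers, supply shifts: Qs = 5(P − 30) − 45.
Solving gives Q = 190 with consumers paying $77 and sellers receiving $47 (the $30 wedge).
ΔCS is the trapezoid between Q = 190 and Q = 215 of height $25: ½ · (215 + 190) · 25 = $5062.5.

Consumer surplus falls by $5062.5 thousand.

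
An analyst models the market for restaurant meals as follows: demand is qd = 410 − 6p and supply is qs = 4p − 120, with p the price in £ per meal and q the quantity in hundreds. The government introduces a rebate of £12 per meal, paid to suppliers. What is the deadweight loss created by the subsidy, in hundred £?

Without the subsidy, 410 − 6p = 4p − 120 gives 10p = 530, so p* = £53 and q* = 92.
With a per-unit subsidy paid to suppliers, each receives p + 12 per unit sold, so supply becomes qs = 4(p + 12) − 120.
Solving gives q = 120.8 with buyers paying £48.2 and suppliers receiving £60.2 (the £12 wedge).
Quantity rises by |ΔQ| = |92 − 120.8| = 28.8.
DWL = ½ · t · |ΔQ| = ½ · 12 · 28.8 = £172.8.

Deadweight loss = £172.8 hundred.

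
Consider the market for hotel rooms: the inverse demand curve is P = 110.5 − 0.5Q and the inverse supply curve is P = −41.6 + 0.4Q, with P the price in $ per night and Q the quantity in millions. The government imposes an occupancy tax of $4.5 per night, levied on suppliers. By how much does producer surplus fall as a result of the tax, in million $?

Inverting to Q(P) form: Qd = 221 − 2P; Qs = 2.5P + 104.
Before the tax: set 221 − 2P = 2.5P + 104 → P* = $26, Q* = 169.
With the tax collected from suppliers, supply shifts: Qs = 2.5(P − 4.5) + 104.
New equilibrium: consumers pay $28.5, suppliers receive $24, Q = 164. (Wedge: Pb − Ps = 4.5.)
ΔPS is the trapezoid between Q = 164 and Q = 169 of height $2: ½ · (169 + 164) · 2 = $333.

Producer surplus falls by $333 million.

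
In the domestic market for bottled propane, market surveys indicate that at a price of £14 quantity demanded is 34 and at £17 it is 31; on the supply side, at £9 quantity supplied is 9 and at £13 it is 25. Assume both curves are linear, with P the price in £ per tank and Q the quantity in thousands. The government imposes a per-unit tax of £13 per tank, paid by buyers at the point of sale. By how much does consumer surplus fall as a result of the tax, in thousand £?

Consumer surplus falls by £289.12 thousand.

Demand slope: (31 − 34)/(17 − 14) = -1, so Qd = 48 − P.
Supply slope: (25 − 9)/(13 − 9) = 4, so Qs = 4P − 27.
Before the tax: set 48 − P = 4P − 27 → P* = £15, Q* = 33.
With the tax collected from buyers, demand (in seller-price terms) shifts: Qd = 48 − (P + 13).
New equilibrium: buyers pay £25.4, producers receive £12.4, Q = 22.6. (Wedge: Pb − Ps = 13.)
ΔCS is the trapezoid between Q = 22.6 and Q = 33 of height £10.4: ½ · (33 + 22.6) · 10.4 = £289.12.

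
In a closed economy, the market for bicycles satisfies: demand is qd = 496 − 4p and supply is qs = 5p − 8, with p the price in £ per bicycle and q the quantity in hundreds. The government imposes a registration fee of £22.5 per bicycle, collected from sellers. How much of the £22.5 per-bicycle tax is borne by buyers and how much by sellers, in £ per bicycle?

Buyers bear £12.5 per bicycle; sellers bear £10 per bicycle.

Without the tax, 496 − 4p = 5p − 8 gives 9p = 504, so p* = £56 and q* = 272.
With the tax collected from sellers, supply shifts: qs = 5(p − 22.5) − 8.
New equilibrium: buyers pay £68.5, sellers receive £46, q = 222. (Wedge: pb − ps = 22.5.)
Burden on buyers: £12.5; on sellers: £10. (They sum to £22.5.)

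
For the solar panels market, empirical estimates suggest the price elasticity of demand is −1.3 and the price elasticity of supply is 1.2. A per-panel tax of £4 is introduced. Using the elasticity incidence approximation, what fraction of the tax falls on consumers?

Consumers' share ≈ 0.48.

Incidence ratio: consumers' share ≈ εs / (εs + |εd|) = 1.2 / (1.2 + 1.3) = 0.48.
Supply is the less elastic side, so consumers bear the smaller share.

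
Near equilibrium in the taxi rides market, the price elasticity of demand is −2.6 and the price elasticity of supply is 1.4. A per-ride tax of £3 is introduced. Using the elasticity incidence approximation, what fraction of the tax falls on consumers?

Incidence ratio: consumers' share ≈ εs / (εs + |εd|) = 1.4 / (1.4 + 2.6) = 0.35.
Supply is the less elastic side, so consumers bear the smaller share.

Consumers' share ≈ 0.35.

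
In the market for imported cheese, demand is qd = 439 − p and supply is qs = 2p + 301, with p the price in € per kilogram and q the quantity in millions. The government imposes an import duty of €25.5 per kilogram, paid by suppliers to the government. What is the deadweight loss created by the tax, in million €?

Deadweight loss = €216.75 million.

Without the tax, 439 − p = 2p + 301 gives 3p = 138, so p* = €46 and q* = 393.
With the tax collected from suppliers, supply shifts: qs = 2(p − 25.5) + 301.
Solving gives q = 376 with buyers paying €63 and suppliers receiving €37.5 (the €25.5 wedge).
Quantity falls by |ΔQ| = |393 − 376| = 17.
DWL = ½ · t · |ΔQ| = ½ · 25.5 · 17 = €216.75.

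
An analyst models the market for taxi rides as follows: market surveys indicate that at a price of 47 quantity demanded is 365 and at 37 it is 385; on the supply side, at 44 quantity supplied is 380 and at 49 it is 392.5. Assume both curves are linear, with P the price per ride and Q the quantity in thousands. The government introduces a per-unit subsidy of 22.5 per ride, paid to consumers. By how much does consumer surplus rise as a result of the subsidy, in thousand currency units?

Consumer surplus rises by 4843.75 thousand.

Demand slope: (385 − 365)/(37 − 47) = -2, so Qd = 459 − 2P.
Supply slope: (392.5 − 380)/(49 − 44) = 2.5, so Qs = 2.5P + 270.
Before the subsidy: set 459 − 2P = 2.5P + 270 → P* = 42, Q* = 375.
With a per-unit subsidy paid to consumers, each effectively pays P − 22.5, so demand becomes Qd = 459 − 2(P − 22.5).
Solving gives Q = 400 with consumers paying 29.5 and suppliers receiving 52 (the 22.5 wedge).
ΔCS is the trapezoid between Q = 400 and Q = 375 of height 12.5: ½ · (375 + 400) · 12.5 = 4843.75.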